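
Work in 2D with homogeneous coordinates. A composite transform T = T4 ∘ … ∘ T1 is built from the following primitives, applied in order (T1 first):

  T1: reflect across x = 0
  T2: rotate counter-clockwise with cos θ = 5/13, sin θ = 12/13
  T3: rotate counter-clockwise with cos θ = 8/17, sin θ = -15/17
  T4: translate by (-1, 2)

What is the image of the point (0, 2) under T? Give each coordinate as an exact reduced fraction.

T1 reflect across x = 0: (0, 2) → (0, 2)
T2 rotate counter-clockwise with cos θ = 5/13, sin θ = 12/13: (0, 2) → (-24/13, 10/13)
T3 rotate counter-clockwise with cos θ = 8/17, sin θ = -15/17: (-24/13, 10/13) → (-42/221, 440/221)
T4 translate by (-1, 2): (-42/221, 440/221) → (-263/221, 882/221)

T(p) = (-263/221, 882/221)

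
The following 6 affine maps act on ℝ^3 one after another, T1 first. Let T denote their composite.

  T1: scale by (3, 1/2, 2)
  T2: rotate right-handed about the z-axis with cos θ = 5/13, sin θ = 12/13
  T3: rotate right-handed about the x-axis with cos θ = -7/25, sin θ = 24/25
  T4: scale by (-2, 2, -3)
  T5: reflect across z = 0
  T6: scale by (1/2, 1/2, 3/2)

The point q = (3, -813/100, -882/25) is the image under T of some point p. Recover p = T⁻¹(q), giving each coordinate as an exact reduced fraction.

T1 = [3 0 0 0; 0 1/2 0 0; 0 0 2 0; 0 0 0 1]
T2·T1 = [15/13 -6/13 0 0; 36/13 5/26 0 0; 0 0 2 0; 0 0 0 1]
T3·…·T1 = [15/13 -6/13 0 0; -252/325 -7/130 -48/25 0; 864/325 12/65 -14/25 0; 0 0 0 1]
T4·…·T1 = [-30/13 12/13 0 0; -504/325 -7/65 -96/25 0; -2592/325 -36/65 42/25 0; 0 0 0 1]
T5·…·T1 = [-30/13 12/13 0 0; -504/325 -7/65 -96/25 0; 2592/325 36/65 -42/25 0; 0 0 0 1]
T6·…·T1 = [-15/13 6/13 0 0; -252/325 -7/130 -48/25 0; 3888/325 54/65 -63/25 0; 0 0 0 1]
det M = -27/2; M⁻¹ = [-5/39 -28/325 64/975 0; 24/13 -14/65 32/195 0; 0 -12/25 -7/225 0; 0 0 0 1]
M⁻¹ · (3, -813/100, -882/25)ᵀ = (-2, 3/2, 5)ᵀ

p = (-2, 3/2, 5)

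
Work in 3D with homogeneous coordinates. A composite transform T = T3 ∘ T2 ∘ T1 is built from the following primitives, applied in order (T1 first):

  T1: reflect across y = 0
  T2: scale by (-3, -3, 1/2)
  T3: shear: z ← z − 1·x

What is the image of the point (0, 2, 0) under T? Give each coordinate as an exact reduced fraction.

T(p) = (0, 6, 0)

T1 reflect across y = 0: (0, 2, 0) → (0, -2, 0)
T2 scale by (-3, -3, 1/2): (0, -2, 0) → (0, 6, 0)
T3 shear: z ← z − 1·x: (0, 6, 0) → (0, 6, 0)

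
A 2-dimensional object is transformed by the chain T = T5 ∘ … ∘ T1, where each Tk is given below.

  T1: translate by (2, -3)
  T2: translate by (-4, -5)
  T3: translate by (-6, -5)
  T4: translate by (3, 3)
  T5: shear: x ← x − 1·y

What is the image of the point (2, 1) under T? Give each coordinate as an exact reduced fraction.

T(p) = (6, -9)

T1 translate by (2, -3): (2, 1) → (4, -2)
T2 translate by (-4, -5): (4, -2) → (0, -7)
T3 translate by (-6, -5): (0, -7) → (-6, -12)
T4 translate by (3, 3): (-6, -12) → (-3, -9)
T5 shear: x ← x − 1·y: (-3, -9) → (6, -9)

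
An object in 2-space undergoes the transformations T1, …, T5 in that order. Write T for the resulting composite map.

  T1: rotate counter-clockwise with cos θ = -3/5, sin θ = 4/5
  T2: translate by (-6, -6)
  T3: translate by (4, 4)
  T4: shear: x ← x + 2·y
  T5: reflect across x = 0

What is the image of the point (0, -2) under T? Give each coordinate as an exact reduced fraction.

T(p) = (2, -4/5)

T1 rotate counter-clockwise with cos θ = -3/5, sin θ = 4/5: (0, -2) → (8/5, 6/5)
T2 translate by (-6, -6): (8/5, 6/5) → (-22/5, -24/5)
T3 translate by (4, 4): (-22/5, -24/5) → (-2/5, -4/5)
T4 shear: x ← x + 2·y: (-2/5, -4/5) → (-2, -4/5)
T5 reflect across x = 0: (-2, -4/5) → (2, -4/5)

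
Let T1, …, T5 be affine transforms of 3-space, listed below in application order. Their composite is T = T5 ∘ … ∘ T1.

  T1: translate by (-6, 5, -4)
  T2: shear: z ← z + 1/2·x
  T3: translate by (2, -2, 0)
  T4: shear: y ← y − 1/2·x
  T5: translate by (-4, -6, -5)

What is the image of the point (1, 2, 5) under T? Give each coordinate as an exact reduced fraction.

T1 translate by (-6, 5, -4): (1, 2, 5) → (-5, 7, 1)
T2 shear: z ← z + 1/2·x: (-5, 7, 1) → (-5, 7, -3/2)
T3 translate by (2, -2, 0): (-5, 7, -3/2) → (-3, 5, -3/2)
T4 shear: y ← y − 1/2·x: (-3, 5, -3/2) → (-3, 13/2, -3/2)
T5 translate by (-4, -6, -5): (-3, 13/2, -3/2) → (-7, 1/2, -13/2)

T(p) = (-7, 1/2, -13/2)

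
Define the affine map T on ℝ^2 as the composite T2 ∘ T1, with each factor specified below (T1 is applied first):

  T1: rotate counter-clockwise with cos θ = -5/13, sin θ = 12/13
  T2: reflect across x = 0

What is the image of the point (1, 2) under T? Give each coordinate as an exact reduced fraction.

T(p) = (29/13, 2/13)

T1 rotate counter-clockwise with cos θ = -5/13, sin θ = 12/13: (1, 2) → (-29/13, 2/13)
T2 reflect across x = 0: (-29/13, 2/13) → (29/13, 2/13)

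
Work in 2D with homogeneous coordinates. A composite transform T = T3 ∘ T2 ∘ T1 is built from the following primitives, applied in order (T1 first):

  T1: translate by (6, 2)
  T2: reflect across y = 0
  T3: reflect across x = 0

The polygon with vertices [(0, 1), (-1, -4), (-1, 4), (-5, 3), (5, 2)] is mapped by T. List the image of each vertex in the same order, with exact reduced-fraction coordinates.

image vertices: (-6, -3), (-5, 2), (-5, -6), (-1, -5), (-11, -4)

T1 translate by (6, 2): (0, 1) → (6, 3); (-1, -4) → (5, -2); (-1, 4) → (5, 6); (-5, 3) → (1, 5); (5, 2) → (11, 4)
T2 reflect across y = 0: (6, 3) → (6, -3); (5, -2) → (5, 2); (5, 6) → (5, -6); (1, 5) → (1, -5); (11, 4) → (11, -4)
T3 reflect across x = 0: (6, -3) → (-6, -3); (5, 2) → (-5, 2); (5, -6) → (-5, -6); (1, -5) → (-1, -5); (11, -4) → (-11, -4)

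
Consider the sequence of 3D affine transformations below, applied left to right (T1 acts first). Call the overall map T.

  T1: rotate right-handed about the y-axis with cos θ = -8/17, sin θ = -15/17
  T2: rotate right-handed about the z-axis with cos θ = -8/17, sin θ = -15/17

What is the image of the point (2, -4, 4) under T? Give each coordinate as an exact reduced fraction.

T(p) = (-412/289, 1684/289, -2/17)

T1 rotate right-handed about the y-axis with cos θ = -8/17, sin θ = -15/17: (2, -4, 4) → (-76/17, -4, -2/17)
T2 rotate right-handed about the z-axis with cos θ = -8/17, sin θ = -15/17: (-76/17, -4, -2/17) → (-412/289, 1684/289, -2/17)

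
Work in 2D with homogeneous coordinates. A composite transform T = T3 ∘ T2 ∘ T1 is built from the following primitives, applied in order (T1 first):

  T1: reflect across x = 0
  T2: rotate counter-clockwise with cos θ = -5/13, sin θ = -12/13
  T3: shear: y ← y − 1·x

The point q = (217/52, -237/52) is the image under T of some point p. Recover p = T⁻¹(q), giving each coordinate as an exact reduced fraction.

T1 = [-1 0 0; 0 1 0; 0 0 1]
T2·T1 = [5/13 12/13 0; 12/13 -5/13 0; 0 0 1]
T3·…·T1 = [5/13 12/13 0; 7/13 -17/13 0; 0 0 1]
det M = -1; M⁻¹ = [17/13 12/13 0; 7/13 -5/13 0; 0 0 1]
M⁻¹ · (217/52, -237/52)ᵀ = (5/4, 4)ᵀ

p = (5/4, 4)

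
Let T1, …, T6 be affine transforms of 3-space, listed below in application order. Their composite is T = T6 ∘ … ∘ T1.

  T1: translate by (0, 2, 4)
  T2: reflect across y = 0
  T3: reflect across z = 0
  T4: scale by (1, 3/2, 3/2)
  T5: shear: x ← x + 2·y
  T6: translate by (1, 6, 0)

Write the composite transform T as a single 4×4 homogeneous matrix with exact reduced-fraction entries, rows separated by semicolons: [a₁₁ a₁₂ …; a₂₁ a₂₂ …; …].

T1 = [1 0 0 0; 0 1 0 2; 0 0 1 4; 0 0 0 1]
T2·T1 = [1 0 0 0; 0 -1 0 -2; 0 0 1 4; 0 0 0 1]
T3·…·T1 = [1 0 0 0; 0 -1 0 -2; 0 0 -1 -4; 0 0 0 1]
T4·…·T1 = [1 0 0 0; 0 -3/2 0 -3; 0 0 -3/2 -6; 0 0 0 1]
T5·…·T1 = [1 -3 0 -6; 0 -3/2 0 -3; 0 0 -3/2 -6; 0 0 0 1]
T6·…·T1 = [1 -3 0 -5; 0 -3/2 0 3; 0 0 -3/2 -6; 0 0 0 1]

T = [1 -3 0 -5; 0 -3/2 0 3; 0 0 -3/2 -6; 0 0 0 1]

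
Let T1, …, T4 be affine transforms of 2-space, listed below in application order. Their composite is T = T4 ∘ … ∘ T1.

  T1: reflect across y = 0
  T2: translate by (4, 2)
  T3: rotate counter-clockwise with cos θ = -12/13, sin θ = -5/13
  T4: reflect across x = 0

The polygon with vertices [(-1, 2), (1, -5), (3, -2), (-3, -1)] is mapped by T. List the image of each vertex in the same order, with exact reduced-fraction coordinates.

T1 reflect across y = 0: (-1, 2) → (-1, -2); (1, -5) → (1, 5); (3, -2) → (3, 2); (-3, -1) → (-3, 1)
T2 translate by (4, 2): (-1, -2) → (3, 0); (1, 5) → (5, 7); (3, 2) → (7, 4); (-3, 1) → (1, 3)
T3 rotate counter-clockwise with cos θ = -12/13, sin θ = -5/13: (3, 0) → (-36/13, -15/13); (5, 7) → (-25/13, -109/13); (7, 4) → (-64/13, -83/13); (1, 3) → (3/13, -41/13)
T4 reflect across x = 0: (-36/13, -15/13) → (36/13, -15/13); (-25/13, -109/13) → (25/13, -109/13); (-64/13, -83/13) → (64/13, -83/13); (3/13, -41/13) → (-3/13, -41/13)

image vertices: (36/13, -15/13), (25/13, -109/13), (64/13, -83/13), (-3/13, -41/13)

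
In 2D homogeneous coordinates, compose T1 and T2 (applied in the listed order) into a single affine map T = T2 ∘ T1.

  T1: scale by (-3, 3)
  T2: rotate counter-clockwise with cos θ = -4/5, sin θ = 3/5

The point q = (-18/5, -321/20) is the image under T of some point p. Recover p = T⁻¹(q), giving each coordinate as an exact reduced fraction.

T1 = [-3 0 0; 0 3 0; 0 0 1]
T2·T1 = [12/5 -9/5 0; -9/5 -12/5 0; 0 0 1]
det M = -9; M⁻¹ = [4/15 -1/5 0; -1/5 -4/15 0; 0 0 1]
M⁻¹ · (-18/5, -321/20)ᵀ = (9/4, 5)ᵀ

p = (9/4, 5)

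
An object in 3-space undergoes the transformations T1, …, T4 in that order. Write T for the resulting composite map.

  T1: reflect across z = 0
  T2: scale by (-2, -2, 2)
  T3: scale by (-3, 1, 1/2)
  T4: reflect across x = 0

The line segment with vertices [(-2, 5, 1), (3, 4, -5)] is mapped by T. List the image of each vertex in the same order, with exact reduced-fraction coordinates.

T1 reflect across z = 0: (-2, 5, 1) → (-2, 5, -1); (3, 4, -5) → (3, 4, 5)
T2 scale by (-2, -2, 2): (-2, 5, -1) → (4, -10, -2); (3, 4, 5) → (-6, -8, 10)
T3 scale by (-3, 1, 1/2): (4, -10, -2) → (-12, -10, -1); (-6, -8, 10) → (18, -8, 5)
T4 reflect across x = 0: (-12, -10, -1) → (12, -10, -1); (18, -8, 5) → (-18, -8, 5)

image vertices: (12, -10, -1), (-18, -8, 5)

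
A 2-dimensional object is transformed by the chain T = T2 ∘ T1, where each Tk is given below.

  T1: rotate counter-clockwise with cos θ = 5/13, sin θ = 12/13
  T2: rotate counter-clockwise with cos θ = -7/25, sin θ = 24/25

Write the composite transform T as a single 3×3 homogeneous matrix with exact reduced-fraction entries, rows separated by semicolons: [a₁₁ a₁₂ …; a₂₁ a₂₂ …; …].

T = [-323/325 -36/325 0; 36/325 -323/325 0; 0 0 1]

T1 = [5/13 -12/13 0; 12/13 5/13 0; 0 0 1]
T2·T1 = [-323/325 -36/325 0; 36/325 -323/325 0; 0 0 1]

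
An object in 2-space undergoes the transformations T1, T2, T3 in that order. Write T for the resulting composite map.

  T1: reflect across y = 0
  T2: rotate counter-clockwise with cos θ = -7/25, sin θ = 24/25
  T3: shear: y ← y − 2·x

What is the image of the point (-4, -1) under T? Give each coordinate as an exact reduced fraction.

T(p) = (4/25, -111/25)

T1 reflect across y = 0: (-4, -1) → (-4, 1)
T2 rotate counter-clockwise with cos θ = -7/25, sin θ = 24/25: (-4, 1) → (4/25, -103/25)
T3 shear: y ← y − 2·x: (4/25, -103/25) → (4/25, -111/25)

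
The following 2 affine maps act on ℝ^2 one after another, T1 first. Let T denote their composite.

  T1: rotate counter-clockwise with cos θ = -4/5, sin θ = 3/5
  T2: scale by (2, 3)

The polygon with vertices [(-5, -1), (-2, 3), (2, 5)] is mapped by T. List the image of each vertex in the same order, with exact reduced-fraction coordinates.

image vertices: (46/5, -33/5), (-2/5, -54/5), (-46/5, -42/5)

T1 rotate counter-clockwise with cos θ = -4/5, sin θ = 3/5: (-5, -1) → (23/5, -11/5); (-2, 3) → (-1/5, -18/5); (2, 5) → (-23/5, -14/5)
T2 scale by (2, 3): (23/5, -11/5) → (46/5, -33/5); (-1/5, -18/5) → (-2/5, -54/5); (-23/5, -14/5) → (-46/5, -42/5)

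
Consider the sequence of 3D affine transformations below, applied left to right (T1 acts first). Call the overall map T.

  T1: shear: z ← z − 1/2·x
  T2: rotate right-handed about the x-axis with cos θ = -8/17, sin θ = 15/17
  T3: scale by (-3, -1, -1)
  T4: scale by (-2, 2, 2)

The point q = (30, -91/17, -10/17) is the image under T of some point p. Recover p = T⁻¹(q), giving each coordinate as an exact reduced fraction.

T1 = [1 0 0 0; 0 1 0 0; -1/2 0 1 0; 0 0 0 1]
T2·T1 = [1 0 0 0; 15/34 -8/17 -15/17 0; 4/17 15/17 -8/17 0; 0 0 0 1]
T3·…·T1 = [-3 0 0 0; -15/34 8/17 15/17 0; -4/17 -15/17 8/17 0; 0 0 0 1]
T4·…·T1 = [6 0 0 0; -15/17 16/17 30/17 0; -8/17 -30/17 16/17 0; 0 0 0 1]
det M = 24; M⁻¹ = [1/6 0 0 0; 0 4/17 -15/34 0; 1/12 15/34 4/17 0; 0 0 0 1]
M⁻¹ · (30, -91/17, -10/17)ᵀ = (5, -1, 0)ᵀ

p = (5, -1, 0)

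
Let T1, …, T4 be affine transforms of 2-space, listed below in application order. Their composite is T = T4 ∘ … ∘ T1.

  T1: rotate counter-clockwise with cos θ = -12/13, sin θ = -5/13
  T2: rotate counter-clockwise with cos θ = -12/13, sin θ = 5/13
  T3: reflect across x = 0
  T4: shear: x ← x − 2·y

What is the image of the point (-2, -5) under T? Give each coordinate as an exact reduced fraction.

T1 rotate counter-clockwise with cos θ = -12/13, sin θ = -5/13: (-2, -5) → (-1/13, 70/13)
T2 rotate counter-clockwise with cos θ = -12/13, sin θ = 5/13: (-1/13, 70/13) → (-2, -5)
T3 reflect across x = 0: (-2, -5) → (2, -5)
T4 shear: x ← x − 2·y: (2, -5) → (12, -5)

T(p) = (12, -5)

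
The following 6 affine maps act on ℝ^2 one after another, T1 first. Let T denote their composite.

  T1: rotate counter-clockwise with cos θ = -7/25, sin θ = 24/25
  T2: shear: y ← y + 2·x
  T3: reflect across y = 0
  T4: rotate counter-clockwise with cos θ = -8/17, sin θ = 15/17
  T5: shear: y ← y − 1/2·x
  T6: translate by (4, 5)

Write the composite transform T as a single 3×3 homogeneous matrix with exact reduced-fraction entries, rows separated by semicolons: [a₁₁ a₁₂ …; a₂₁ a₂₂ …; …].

T = [206/425 -633/425 4; -128/425 -967/850 5; 0 0 1]

T1 = [-7/25 -24/25 0; 24/25 -7/25 0; 0 0 1]
T2·T1 = [-7/25 -24/25 0; 2/5 -11/5 0; 0 0 1]
T3·…·T1 = [-7/25 -24/25 0; -2/5 11/5 0; 0 0 1]
T4·…·T1 = [206/425 -633/425 0; -1/17 -32/17 0; 0 0 1]
T5·…·T1 = [206/425 -633/425 0; -128/425 -967/850 0; 0 0 1]
T6·…·T1 = [206/425 -633/425 4; -128/425 -967/850 5; 0 0 1]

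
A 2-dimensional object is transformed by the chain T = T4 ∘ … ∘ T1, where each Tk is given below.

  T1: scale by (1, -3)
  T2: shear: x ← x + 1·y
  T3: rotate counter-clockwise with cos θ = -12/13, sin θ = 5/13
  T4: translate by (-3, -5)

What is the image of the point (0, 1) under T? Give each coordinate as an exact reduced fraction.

T1 scale by (1, -3): (0, 1) → (0, -3)
T2 shear: x ← x + 1·y: (0, -3) → (-3, -3)
T3 rotate counter-clockwise with cos θ = -12/13, sin θ = 5/13: (-3, -3) → (51/13, 21/13)
T4 translate by (-3, -5): (51/13, 21/13) → (12/13, -44/13)

T(p) = (12/13, -44/13)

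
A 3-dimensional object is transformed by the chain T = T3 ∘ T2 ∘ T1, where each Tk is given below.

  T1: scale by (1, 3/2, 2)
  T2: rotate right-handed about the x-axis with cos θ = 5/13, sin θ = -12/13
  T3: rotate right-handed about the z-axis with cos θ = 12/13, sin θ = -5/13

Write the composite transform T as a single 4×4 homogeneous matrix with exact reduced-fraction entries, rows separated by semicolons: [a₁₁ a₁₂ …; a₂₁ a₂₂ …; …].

T = [12/13 75/338 120/169 0; -5/13 90/169 288/169 0; 0 -18/13 10/13 0; 0 0 0 1]

T1 = [1 0 0 0; 0 3/2 0 0; 0 0 2 0; 0 0 0 1]
T2·T1 = [1 0 0 0; 0 15/26 24/13 0; 0 -18/13 10/13 0; 0 0 0 1]
T3·…·T1 = [12/13 75/338 120/169 0; -5/13 90/169 288/169 0; 0 -18/13 10/13 0; 0 0 0 1]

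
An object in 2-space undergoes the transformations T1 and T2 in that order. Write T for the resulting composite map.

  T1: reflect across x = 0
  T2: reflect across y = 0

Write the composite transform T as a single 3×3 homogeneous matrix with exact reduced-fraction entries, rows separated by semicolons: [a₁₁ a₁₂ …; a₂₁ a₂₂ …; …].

T1 = [-1 0 0; 0 1 0; 0 0 1]
T2·T1 = [-1 0 0; 0 -1 0; 0 0 1]

T = [-1 0 0; 0 -1 0; 0 0 1]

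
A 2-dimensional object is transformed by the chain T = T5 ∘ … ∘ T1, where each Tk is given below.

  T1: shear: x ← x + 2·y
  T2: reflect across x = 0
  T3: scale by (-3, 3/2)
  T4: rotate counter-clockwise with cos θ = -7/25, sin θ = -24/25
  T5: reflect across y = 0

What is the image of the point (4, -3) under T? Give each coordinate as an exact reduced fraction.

T(p) = (-66/25, -351/50)

T1 shear: x ← x + 2·y: (4, -3) → (-2, -3)
T2 reflect across x = 0: (-2, -3) → (2, -3)
T3 scale by (-3, 3/2): (2, -3) → (-6, -9/2)
T4 rotate counter-clockwise with cos θ = -7/25, sin θ = -24/25: (-6, -9/2) → (-66/25, 351/50)
T5 reflect across y = 0: (-66/25, 351/50) → (-66/25, -351/50)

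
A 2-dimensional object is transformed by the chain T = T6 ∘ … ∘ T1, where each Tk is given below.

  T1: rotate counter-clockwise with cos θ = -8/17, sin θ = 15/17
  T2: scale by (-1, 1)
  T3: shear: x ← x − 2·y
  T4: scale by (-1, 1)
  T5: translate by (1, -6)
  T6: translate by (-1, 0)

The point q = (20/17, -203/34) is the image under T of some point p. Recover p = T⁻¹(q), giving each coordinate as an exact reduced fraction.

T1 = [-8/17 -15/17 0; 15/17 -8/17 0; 0 0 1]
T2·T1 = [8/17 15/17 0; 15/17 -8/17 0; 0 0 1]
T3·…·T1 = [-22/17 31/17 0; 15/17 -8/17 0; 0 0 1]
T4·…·T1 = [22/17 -31/17 0; 15/17 -8/17 0; 0 0 1]
T5·…·T1 = [22/17 -31/17 1; 15/17 -8/17 -6; 0 0 1]
T6·…·T1 = [22/17 -31/17 0; 15/17 -8/17 -6; 0 0 1]
det M = 1; M⁻¹ = [-8/17 31/17 186/17; -15/17 22/17 132/17; 0 0 1]
M⁻¹ · (20/17, -203/34)ᵀ = (-1/2, -1)ᵀ

p = (-1/2, -1)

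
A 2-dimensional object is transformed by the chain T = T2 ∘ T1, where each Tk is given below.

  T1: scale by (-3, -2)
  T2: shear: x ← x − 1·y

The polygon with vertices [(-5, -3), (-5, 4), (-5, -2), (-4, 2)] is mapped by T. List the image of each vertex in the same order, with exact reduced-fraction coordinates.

T1 scale by (-3, -2): (-5, -3) → (15, 6); (-5, 4) → (15, -8); (-5, -2) → (15, 4); (-4, 2) → (12, -4)
T2 shear: x ← x − 1·y: (15, 6) → (9, 6); (15, -8) → (23, -8); (15, 4) → (11, 4); (12, -4) → (16, -4)

image vertices: (9, 6), (23, -8), (11, 4), (16, -4)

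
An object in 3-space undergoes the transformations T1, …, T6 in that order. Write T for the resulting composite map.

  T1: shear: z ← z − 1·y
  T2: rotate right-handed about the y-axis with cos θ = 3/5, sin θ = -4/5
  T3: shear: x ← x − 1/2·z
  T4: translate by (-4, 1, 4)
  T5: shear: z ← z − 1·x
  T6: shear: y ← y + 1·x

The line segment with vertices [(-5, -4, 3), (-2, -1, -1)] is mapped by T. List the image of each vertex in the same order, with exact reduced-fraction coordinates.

T1 shear: z ← z − 1·y: (-5, -4, 3) → (-5, -4, 7); (-2, -1, -1) → (-2, -1, 0)
T2 rotate right-handed about the y-axis with cos θ = 3/5, sin θ = -4/5: (-5, -4, 7) → (-43/5, -4, 1/5); (-2, -1, 0) → (-6/5, -1, -8/5)
T3 shear: x ← x − 1/2·z: (-43/5, -4, 1/5) → (-87/10, -4, 1/5); (-6/5, -1, -8/5) → (-2/5, -1, -8/5)
T4 translate by (-4, 1, 4): (-87/10, -4, 1/5) → (-127/10, -3, 21/5); (-2/5, -1, -8/5) → (-22/5, 0, 12/5)
T5 shear: z ← z − 1·x: (-127/10, -3, 21/5) → (-127/10, -3, 169/10); (-22/5, 0, 12/5) → (-22/5, 0, 34/5)
T6 shear: y ← y + 1·x: (-127/10, -3, 169/10) → (-127/10, -157/10, 169/10); (-22/5, 0, 34/5) → (-22/5, -22/5, 34/5)

image vertices: (-127/10, -157/10, 169/10), (-22/5, -22/5, 34/5)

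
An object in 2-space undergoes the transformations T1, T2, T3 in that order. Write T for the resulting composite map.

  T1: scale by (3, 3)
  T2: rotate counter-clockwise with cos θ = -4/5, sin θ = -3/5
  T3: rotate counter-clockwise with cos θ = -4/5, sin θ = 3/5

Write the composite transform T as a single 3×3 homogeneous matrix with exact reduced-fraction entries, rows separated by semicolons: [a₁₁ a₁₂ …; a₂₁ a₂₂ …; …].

T = [3 0 0; 0 3 0; 0 0 1]

T1 = [3 0 0; 0 3 0; 0 0 1]
T2·T1 = [-12/5 9/5 0; -9/5 -12/5 0; 0 0 1]
T3·…·T1 = [3 0 0; 0 3 0; 0 0 1]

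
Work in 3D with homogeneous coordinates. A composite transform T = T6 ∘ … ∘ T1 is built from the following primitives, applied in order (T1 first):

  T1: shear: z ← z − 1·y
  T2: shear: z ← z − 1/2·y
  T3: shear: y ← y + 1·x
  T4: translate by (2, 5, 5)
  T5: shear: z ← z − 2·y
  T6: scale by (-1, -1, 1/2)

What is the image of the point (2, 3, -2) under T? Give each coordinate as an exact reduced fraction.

T(p) = (-4, -10, -43/4)

T1 shear: z ← z − 1·y: (2, 3, -2) → (2, 3, -5)
T2 shear: z ← z − 1/2·y: (2, 3, -5) → (2, 3, -13/2)
T3 shear: y ← y + 1·x: (2, 3, -13/2) → (2, 5, -13/2)
T4 translate by (2, 5, 5): (2, 5, -13/2) → (4, 10, -3/2)
T5 shear: z ← z − 2·y: (4, 10, -3/2) → (4, 10, -43/2)
T6 scale by (-1, -1, 1/2): (4, 10, -43/2) → (-4, -10, -43/4)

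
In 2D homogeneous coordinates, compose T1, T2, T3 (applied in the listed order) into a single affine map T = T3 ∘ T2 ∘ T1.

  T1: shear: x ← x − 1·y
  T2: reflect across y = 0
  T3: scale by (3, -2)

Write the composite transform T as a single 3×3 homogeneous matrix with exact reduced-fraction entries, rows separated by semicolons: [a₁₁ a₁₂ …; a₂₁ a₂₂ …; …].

T1 = [1 -1 0; 0 1 0; 0 0 1]
T2·T1 = [1 -1 0; 0 -1 0; 0 0 1]
T3·…·T1 = [3 -3 0; 0 2 0; 0 0 1]

T = [3 -3 0; 0 2 0; 0 0 1]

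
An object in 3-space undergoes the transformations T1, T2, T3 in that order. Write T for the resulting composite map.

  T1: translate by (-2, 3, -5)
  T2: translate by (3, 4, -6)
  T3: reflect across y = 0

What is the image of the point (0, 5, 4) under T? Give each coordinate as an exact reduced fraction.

T1 translate by (-2, 3, -5): (0, 5, 4) → (-2, 8, -1)
T2 translate by (3, 4, -6): (-2, 8, -1) → (1, 12, -7)
T3 reflect across y = 0: (1, 12, -7) → (1, -12, -7)

T(p) = (1, -12, -7)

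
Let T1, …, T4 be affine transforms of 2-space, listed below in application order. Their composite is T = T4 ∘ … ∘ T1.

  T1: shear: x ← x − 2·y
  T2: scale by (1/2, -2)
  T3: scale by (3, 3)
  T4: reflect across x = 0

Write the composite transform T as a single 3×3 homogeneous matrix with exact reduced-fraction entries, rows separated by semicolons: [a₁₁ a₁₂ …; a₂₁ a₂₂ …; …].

T = [-3/2 3 0; 0 -6 0; 0 0 1]

T1 = [1 -2 0; 0 1 0; 0 0 1]
T2·T1 = [1/2 -1 0; 0 -2 0; 0 0 1]
T3·…·T1 = [3/2 -3 0; 0 -6 0; 0 0 1]
T4·…·T1 = [-3/2 3 0; 0 -6 0; 0 0 1]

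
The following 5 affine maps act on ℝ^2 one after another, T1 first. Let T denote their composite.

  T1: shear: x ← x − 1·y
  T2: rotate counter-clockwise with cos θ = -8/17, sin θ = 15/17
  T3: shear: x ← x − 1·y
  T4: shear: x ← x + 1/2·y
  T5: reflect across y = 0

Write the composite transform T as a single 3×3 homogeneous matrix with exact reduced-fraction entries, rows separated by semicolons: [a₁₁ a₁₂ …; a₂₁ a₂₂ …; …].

T = [-31/34 9/34 0; -15/17 23/17 0; 0 0 1]

T1 = [1 -1 0; 0 1 0; 0 0 1]
T2·T1 = [-8/17 -7/17 0; 15/17 -23/17 0; 0 0 1]
T3·…·T1 = [-23/17 16/17 0; 15/17 -23/17 0; 0 0 1]
T4·…·T1 = [-31/34 9/34 0; 15/17 -23/17 0; 0 0 1]
T5·…·T1 = [-31/34 9/34 0; -15/17 23/17 0; 0 0 1]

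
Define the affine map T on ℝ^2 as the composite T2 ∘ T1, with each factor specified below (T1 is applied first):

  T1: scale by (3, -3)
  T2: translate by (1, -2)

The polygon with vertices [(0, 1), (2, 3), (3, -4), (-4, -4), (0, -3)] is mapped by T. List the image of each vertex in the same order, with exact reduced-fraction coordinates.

image vertices: (1, -5), (7, -11), (10, 10), (-11, 10), (1, 7)

T1 scale by (3, -3): (0, 1) → (0, -3); (2, 3) → (6, -9); (3, -4) → (9, 12); (-4, -4) → (-12, 12); (0, -3) → (0, 9)
T2 translate by (1, -2): (0, -3) → (1, -5); (6, -9) → (7, -11); (9, 12) → (10, 10); (-12, 12) → (-11, 10); (0, 9) → (1, 7)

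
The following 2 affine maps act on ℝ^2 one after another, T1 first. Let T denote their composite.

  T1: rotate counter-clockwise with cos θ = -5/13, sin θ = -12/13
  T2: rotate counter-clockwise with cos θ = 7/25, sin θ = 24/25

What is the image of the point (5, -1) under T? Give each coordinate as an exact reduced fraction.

T(p) = (1061/325, -1273/325)

T1 rotate counter-clockwise with cos θ = -5/13, sin θ = -12/13: (5, -1) → (-37/13, -55/13)
T2 rotate counter-clockwise with cos θ = 7/25, sin θ = 24/25: (-37/13, -55/13) → (1061/325, -1273/325)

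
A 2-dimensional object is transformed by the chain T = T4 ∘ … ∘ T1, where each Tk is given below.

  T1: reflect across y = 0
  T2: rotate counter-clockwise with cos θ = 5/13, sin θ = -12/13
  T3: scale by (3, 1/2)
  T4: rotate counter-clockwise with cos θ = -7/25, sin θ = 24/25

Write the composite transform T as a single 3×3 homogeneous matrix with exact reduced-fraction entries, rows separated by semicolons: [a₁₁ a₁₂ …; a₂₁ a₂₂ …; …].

T = [3/25 24/25 0; 402/325 -1693/650 0; 0 0 1]

T1 = [1 0 0; 0 -1 0; 0 0 1]
T2·T1 = [5/13 -12/13 0; -12/13 -5/13 0; 0 0 1]
T3·…·T1 = [15/13 -36/13 0; -6/13 -5/26 0; 0 0 1]
T4·…·T1 = [3/25 24/25 0; 402/325 -1693/650 0; 0 0 1]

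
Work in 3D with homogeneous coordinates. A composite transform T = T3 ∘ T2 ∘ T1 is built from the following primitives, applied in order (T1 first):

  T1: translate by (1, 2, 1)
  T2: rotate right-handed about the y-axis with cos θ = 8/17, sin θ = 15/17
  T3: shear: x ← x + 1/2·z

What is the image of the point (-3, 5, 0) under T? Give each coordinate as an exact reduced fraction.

T(p) = (18/17, 7, 38/17)

T1 translate by (1, 2, 1): (-3, 5, 0) → (-2, 7, 1)
T2 rotate right-handed about the y-axis with cos θ = 8/17, sin θ = 15/17: (-2, 7, 1) → (-1/17, 7, 38/17)
T3 shear: x ← x + 1/2·z: (-1/17, 7, 38/17) → (18/17, 7, 38/17)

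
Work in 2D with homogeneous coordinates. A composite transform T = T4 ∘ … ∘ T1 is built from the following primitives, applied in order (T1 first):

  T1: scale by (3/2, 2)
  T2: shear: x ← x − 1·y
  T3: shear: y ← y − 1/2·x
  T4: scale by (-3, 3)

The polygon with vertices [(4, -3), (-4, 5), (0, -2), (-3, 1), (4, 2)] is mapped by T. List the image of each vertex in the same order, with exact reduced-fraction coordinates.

image vertices: (-36, -36), (48, 54), (-12, -18), (39/2, 63/4), (-6, 9)

T1 scale by (3/2, 2): (4, -3) → (6, -6); (-4, 5) → (-6, 10); (0, -2) → (0, -4); (-3, 1) → (-9/2, 2); (4, 2) → (6, 4)
T2 shear: x ← x − 1·y: (6, -6) → (12, -6); (-6, 10) → (-16, 10); (0, -4) → (4, -4); (-9/2, 2) → (-13/2, 2); (6, 4) → (2, 4)
T3 shear: y ← y − 1/2·x: (12, -6) → (12, -12); (-16, 10) → (-16, 18); (4, -4) → (4, -6); (-13/2, 2) → (-13/2, 21/4); (2, 4) → (2, 3)
T4 scale by (-3, 3): (12, -12) → (-36, -36); (-16, 18) → (48, 54); (4, -6) → (-12, -18); (-13/2, 21/4) → (39/2, 63/4); (2, 3) → (-6, 9)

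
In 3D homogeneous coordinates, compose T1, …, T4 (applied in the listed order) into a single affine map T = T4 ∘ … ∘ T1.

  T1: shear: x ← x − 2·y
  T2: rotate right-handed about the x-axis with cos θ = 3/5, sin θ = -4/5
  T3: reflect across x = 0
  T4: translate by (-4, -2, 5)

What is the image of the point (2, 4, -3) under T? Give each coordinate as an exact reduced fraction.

T1 shear: x ← x − 2·y: (2, 4, -3) → (-6, 4, -3)
T2 rotate right-handed about the x-axis with cos θ = 3/5, sin θ = -4/5: (-6, 4, -3) → (-6, 0, -5)
T3 reflect across x = 0: (-6, 0, -5) → (6, 0, -5)
T4 translate by (-4, -2, 5): (6, 0, -5) → (2, -2, 0)

T(p) = (2, -2, 0)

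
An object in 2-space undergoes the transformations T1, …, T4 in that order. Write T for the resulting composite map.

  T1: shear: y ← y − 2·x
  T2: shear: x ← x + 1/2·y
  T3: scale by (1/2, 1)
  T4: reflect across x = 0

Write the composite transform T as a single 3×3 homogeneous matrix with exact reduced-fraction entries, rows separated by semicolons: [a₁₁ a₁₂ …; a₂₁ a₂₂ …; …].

T1 = [1 0 0; -2 1 0; 0 0 1]
T2·T1 = [0 1/2 0; -2 1 0; 0 0 1]
T3·…·T1 = [0 1/4 0; -2 1 0; 0 0 1]
T4·…·T1 = [0 -1/4 0; -2 1 0; 0 0 1]

T = [0 -1/4 0; -2 1 0; 0 0 1]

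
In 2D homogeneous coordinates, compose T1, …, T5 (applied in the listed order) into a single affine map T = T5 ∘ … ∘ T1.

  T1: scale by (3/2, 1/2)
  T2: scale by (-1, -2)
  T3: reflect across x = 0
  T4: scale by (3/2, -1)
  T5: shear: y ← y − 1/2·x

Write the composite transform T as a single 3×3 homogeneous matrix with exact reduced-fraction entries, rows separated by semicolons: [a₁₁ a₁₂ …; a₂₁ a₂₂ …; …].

T1 = [3/2 0 0; 0 1/2 0; 0 0 1]
T2·T1 = [-3/2 0 0; 0 -1 0; 0 0 1]
T3·…·T1 = [3/2 0 0; 0 -1 0; 0 0 1]
T4·…·T1 = [9/4 0 0; 0 1 0; 0 0 1]
T5·…·T1 = [9/4 0 0; -9/8 1 0; 0 0 1]

T = [9/4 0 0; -9/8 1 0; 0 0 1]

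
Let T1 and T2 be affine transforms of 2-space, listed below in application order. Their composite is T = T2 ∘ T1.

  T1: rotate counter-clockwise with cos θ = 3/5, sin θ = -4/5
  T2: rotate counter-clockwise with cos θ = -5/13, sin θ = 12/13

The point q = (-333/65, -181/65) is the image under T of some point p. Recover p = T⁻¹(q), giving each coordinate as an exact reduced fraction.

T1 = [3/5 4/5 0; -4/5 3/5 0; 0 0 1]
T2·T1 = [33/65 -56/65 0; 56/65 33/65 0; 0 0 1]
det M = 1; M⁻¹ = [33/65 56/65 0; -56/65 33/65 0; 0 0 1]
M⁻¹ · (-333/65, -181/65)ᵀ = (-5, 3)ᵀ

p = (-5, 3)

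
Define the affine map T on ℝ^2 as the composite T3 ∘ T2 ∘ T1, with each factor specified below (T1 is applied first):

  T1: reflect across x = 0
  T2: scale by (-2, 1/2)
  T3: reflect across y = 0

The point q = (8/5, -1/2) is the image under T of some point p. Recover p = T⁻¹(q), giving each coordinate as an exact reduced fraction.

p = (4/5, 1)

T1 = [-1 0 0; 0 1 0; 0 0 1]
T2·T1 = [2 0 0; 0 1/2 0; 0 0 1]
T3·…·T1 = [2 0 0; 0 -1/2 0; 0 0 1]
det M = -1; M⁻¹ = [1/2 0 0; 0 -2 0; 0 0 1]
M⁻¹ · (8/5, -1/2)ᵀ = (4/5, 1)ᵀ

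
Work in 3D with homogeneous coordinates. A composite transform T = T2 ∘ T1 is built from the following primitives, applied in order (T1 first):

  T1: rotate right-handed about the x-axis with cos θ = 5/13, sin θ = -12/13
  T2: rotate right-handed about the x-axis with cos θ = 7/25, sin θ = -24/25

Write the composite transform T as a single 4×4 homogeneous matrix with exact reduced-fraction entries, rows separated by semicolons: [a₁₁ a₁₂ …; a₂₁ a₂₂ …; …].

T1 = [1 0 0 0; 0 5/13 12/13 0; 0 -12/13 5/13 0; 0 0 0 1]
T2·T1 = [1 0 0 0; 0 -253/325 204/325 0; 0 -204/325 -253/325 0; 0 0 0 1]

T = [1 0 0 0; 0 -253/325 204/325 0; 0 -204/325 -253/325 0; 0 0 0 1]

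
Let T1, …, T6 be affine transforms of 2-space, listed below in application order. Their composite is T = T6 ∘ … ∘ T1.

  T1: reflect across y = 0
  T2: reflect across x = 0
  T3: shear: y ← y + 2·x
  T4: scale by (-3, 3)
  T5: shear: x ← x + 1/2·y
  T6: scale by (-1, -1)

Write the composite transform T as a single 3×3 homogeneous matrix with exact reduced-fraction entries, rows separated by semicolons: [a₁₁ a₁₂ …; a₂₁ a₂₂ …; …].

T = [0 3/2 0; 6 3 0; 0 0 1]

T1 = [1 0 0; 0 -1 0; 0 0 1]
T2·T1 = [-1 0 0; 0 -1 0; 0 0 1]
T3·…·T1 = [-1 0 0; -2 -1 0; 0 0 1]
T4·…·T1 = [3 0 0; -6 -3 0; 0 0 1]
T5·…·T1 = [0 -3/2 0; -6 -3 0; 0 0 1]
T6·…·T1 = [0 3/2 0; 6 3 0; 0 0 1]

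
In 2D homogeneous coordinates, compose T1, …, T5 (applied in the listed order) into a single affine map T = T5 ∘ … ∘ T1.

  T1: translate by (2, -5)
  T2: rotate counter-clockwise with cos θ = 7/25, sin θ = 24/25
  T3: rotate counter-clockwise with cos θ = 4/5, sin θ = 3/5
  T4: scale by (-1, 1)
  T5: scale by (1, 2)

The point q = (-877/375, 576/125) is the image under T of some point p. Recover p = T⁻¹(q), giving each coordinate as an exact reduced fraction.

T1 = [1 0 2; 0 1 -5; 0 0 1]
T2·T1 = [7/25 -24/25 134/25; 24/25 7/25 13/25; 0 0 1]
T3·…·T1 = [-44/125 -117/125 497/125; 117/125 -44/125 454/125; 0 0 1]
T4·…·T1 = [44/125 117/125 -497/125; 117/125 -44/125 454/125; 0 0 1]
T5·…·T1 = [44/125 117/125 -497/125; 234/125 -88/125 908/125; 0 0 1]
det M = -2; M⁻¹ = [44/125 117/250 -2; 117/125 -22/125 5; 0 0 1]
M⁻¹ · (-877/375, 576/125)ᵀ = (-2/3, 2)ᵀ

p = (-2/3, 2)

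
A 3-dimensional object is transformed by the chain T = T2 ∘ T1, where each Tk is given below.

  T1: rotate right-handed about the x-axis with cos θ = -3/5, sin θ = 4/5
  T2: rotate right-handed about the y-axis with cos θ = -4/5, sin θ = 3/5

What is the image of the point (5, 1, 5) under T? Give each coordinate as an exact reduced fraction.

T(p) = (-133/25, -23/5, -31/25)

T1 rotate right-handed about the x-axis with cos θ = -3/5, sin θ = 4/5: (5, 1, 5) → (5, -23/5, -11/5)
T2 rotate right-handed about the y-axis with cos θ = -4/5, sin θ = 3/5: (5, -23/5, -11/5) → (-133/25, -23/5, -31/25)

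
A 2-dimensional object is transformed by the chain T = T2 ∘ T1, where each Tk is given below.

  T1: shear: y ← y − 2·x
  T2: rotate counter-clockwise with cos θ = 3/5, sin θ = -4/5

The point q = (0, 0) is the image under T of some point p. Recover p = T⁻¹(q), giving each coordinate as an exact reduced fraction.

T1 = [1 0 0; -2 1 0; 0 0 1]
T2·T1 = [-1 4/5 0; -2 3/5 0; 0 0 1]
det M = 1; M⁻¹ = [3/5 -4/5 0; 2 -1 0; 0 0 1]
M⁻¹ · (0, 0)ᵀ = (0, 0)ᵀ

p = (0, 0)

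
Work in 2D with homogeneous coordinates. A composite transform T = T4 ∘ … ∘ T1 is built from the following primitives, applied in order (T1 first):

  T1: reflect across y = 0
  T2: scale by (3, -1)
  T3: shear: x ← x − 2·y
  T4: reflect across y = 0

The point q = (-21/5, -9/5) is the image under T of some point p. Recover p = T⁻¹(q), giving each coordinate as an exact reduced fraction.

p = (-1/5, 9/5)

T1 = [1 0 0; 0 -1 0; 0 0 1]
T2·T1 = [3 0 0; 0 1 0; 0 0 1]
T3·…·T1 = [3 -2 0; 0 1 0; 0 0 1]
T4·…·T1 = [3 -2 0; 0 -1 0; 0 0 1]
det M = -3; M⁻¹ = [1/3 -2/3 0; 0 -1 0; 0 0 1]
M⁻¹ · (-21/5, -9/5)ᵀ = (-1/5, 9/5)ᵀ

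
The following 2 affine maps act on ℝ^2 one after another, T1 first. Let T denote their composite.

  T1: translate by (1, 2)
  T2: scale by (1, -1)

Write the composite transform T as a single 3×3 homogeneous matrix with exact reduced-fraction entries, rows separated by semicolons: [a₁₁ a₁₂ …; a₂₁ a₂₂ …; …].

T = [1 0 1; 0 -1 -2; 0 0 1]

T1 = [1 0 1; 0 1 2; 0 0 1]
T2·T1 = [1 0 1; 0 -1 -2; 0 0 1]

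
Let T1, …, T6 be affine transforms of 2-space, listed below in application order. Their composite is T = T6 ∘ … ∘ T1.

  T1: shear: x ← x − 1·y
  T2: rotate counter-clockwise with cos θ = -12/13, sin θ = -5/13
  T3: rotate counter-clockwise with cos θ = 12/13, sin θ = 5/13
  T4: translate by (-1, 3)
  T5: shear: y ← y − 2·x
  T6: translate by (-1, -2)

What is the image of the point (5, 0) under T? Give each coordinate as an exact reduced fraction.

T(p) = (-933/169, 1097/169)

T1 shear: x ← x − 1·y: (5, 0) → (5, 0)
T2 rotate counter-clockwise with cos θ = -12/13, sin θ = -5/13: (5, 0) → (-60/13, -25/13)
T3 rotate counter-clockwise with cos θ = 12/13, sin θ = 5/13: (-60/13, -25/13) → (-595/169, -600/169)
T4 translate by (-1, 3): (-595/169, -600/169) → (-764/169, -93/169)
T5 shear: y ← y − 2·x: (-764/169, -93/169) → (-764/169, 1435/169)
T6 translate by (-1, -2): (-764/169, 1435/169) → (-933/169, 1097/169)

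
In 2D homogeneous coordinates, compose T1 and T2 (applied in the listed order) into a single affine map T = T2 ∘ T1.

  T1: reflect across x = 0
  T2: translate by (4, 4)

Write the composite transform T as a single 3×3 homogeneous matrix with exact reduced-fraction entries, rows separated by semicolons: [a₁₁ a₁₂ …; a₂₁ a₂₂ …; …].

T1 = [-1 0 0; 0 1 0; 0 0 1]
T2·T1 = [-1 0 4; 0 1 4; 0 0 1]

T = [-1 0 4; 0 1 4; 0 0 1]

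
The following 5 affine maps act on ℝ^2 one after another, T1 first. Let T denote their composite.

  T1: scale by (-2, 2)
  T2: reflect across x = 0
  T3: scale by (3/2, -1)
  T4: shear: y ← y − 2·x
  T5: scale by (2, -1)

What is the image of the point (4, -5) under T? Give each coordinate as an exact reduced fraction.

T(p) = (24, 14)

T1 scale by (-2, 2): (4, -5) → (-8, -10)
T2 reflect across x = 0: (-8, -10) → (8, -10)
T3 scale by (3/2, -1): (8, -10) → (12, 10)
T4 shear: y ← y − 2·x: (12, 10) → (12, -14)
T5 scale by (2, -1): (12, -14) → (24, 14)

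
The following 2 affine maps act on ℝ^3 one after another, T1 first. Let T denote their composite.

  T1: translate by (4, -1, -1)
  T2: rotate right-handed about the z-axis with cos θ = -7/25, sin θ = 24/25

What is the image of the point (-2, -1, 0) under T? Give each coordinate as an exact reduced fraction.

T1 translate by (4, -1, -1): (-2, -1, 0) → (2, -2, -1)
T2 rotate right-handed about the z-axis with cos θ = -7/25, sin θ = 24/25: (2, -2, -1) → (34/25, 62/25, -1)

T(p) = (34/25, 62/25, -1)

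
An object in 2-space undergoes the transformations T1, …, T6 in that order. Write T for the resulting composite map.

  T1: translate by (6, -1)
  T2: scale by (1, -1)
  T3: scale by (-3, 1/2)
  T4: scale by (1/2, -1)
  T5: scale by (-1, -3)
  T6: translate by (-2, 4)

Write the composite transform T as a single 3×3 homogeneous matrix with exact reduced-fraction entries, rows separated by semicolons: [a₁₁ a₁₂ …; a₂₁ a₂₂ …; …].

T = [3/2 0 7; 0 -3/2 11/2; 0 0 1]

T1 = [1 0 6; 0 1 -1; 0 0 1]
T2·T1 = [1 0 6; 0 -1 1; 0 0 1]
T3·…·T1 = [-3 0 -18; 0 -1/2 1/2; 0 0 1]
T4·…·T1 = [-3/2 0 -9; 0 1/2 -1/2; 0 0 1]
T5·…·T1 = [3/2 0 9; 0 -3/2 3/2; 0 0 1]
T6·…·T1 = [3/2 0 7; 0 -3/2 11/2; 0 0 1]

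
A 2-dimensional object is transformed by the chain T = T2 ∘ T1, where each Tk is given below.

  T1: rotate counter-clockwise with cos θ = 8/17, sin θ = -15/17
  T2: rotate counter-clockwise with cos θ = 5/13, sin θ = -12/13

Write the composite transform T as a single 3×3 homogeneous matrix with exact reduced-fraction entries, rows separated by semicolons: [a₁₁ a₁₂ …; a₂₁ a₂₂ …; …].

T = [-140/221 171/221 0; -171/221 -140/221 0; 0 0 1]

T1 = [8/17 15/17 0; -15/17 8/17 0; 0 0 1]
T2·T1 = [-140/221 171/221 0; -171/221 -140/221 0; 0 0 1]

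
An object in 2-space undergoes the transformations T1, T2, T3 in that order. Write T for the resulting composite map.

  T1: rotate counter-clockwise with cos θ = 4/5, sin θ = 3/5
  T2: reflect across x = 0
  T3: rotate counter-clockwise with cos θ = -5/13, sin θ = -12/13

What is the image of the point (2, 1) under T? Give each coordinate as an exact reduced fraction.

T(p) = (29/13, 2/13)

T1 rotate counter-clockwise with cos θ = 4/5, sin θ = 3/5: (2, 1) → (1, 2)
T2 reflect across x = 0: (1, 2) → (-1, 2)
T3 rotate counter-clockwise with cos θ = -5/13, sin θ = -12/13: (-1, 2) → (29/13, 2/13)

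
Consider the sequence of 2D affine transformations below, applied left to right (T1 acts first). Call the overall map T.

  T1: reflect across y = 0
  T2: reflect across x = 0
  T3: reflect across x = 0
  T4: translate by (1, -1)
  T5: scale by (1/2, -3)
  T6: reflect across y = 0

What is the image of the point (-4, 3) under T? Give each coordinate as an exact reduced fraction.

T(p) = (-3/2, -12)

T1 reflect across y = 0: (-4, 3) → (-4, -3)
T2 reflect across x = 0: (-4, -3) → (4, -3)
T3 reflect across x = 0: (4, -3) → (-4, -3)
T4 translate by (1, -1): (-4, -3) → (-3, -4)
T5 scale by (1/2, -3): (-3, -4) → (-3/2, 12)
T6 reflect across y = 0: (-3/2, 12) → (-3/2, -12)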